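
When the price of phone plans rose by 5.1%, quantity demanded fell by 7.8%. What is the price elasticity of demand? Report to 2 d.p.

ε = %ΔQ / %ΔP = (-7.8)/(5.1) = -1.529.

-1.53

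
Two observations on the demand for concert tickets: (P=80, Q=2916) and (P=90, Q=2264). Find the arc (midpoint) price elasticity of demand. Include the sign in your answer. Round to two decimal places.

-2.14

ΔQ = 2264 − 2916 = -652; ΔP = 90 − 80 = 10.
Midpoints: P̄ = 85.00, Q̄ = 2590.0.
ε = (ΔQ/ΔP)(P̄/Q̄) = (-652/10)(85.00/2590.0).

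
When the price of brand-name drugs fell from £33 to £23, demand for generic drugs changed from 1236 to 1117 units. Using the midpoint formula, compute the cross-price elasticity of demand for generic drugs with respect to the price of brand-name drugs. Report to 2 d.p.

0.28

ΔQ_x = 1117 − 1236 = -119; ΔP_y = 23 − 33 = -10.
Midpoints: P̄_y = 28.00, Q̄_x = 1176.5.
ε_xy = (ΔQ_x/ΔP_y)(P̄_y/Q̄_x) = (-119/-10)(28.00/1176.5).
ε_xy > 0, so the goods are substitutes.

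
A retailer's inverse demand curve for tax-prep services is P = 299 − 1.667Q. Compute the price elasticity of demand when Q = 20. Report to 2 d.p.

At Q = 20, P = 299 − 1.667(20) = 265.66.
dP/dQ = −1.667, so dQ/dP = 1/(−1.667) = -0.600.
ε = (dQ/dP)(P/Q) = (-0.600)(265.66/20).

-7.97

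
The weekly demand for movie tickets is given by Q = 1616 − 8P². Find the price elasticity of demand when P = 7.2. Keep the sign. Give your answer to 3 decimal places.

At P = 7.2, Q = 1201.280.
dQ/dP = −16P = -115.200.
ε = (dQ/dP)(P/Q) = (-115.200)(7.2/1201.280).

-0.690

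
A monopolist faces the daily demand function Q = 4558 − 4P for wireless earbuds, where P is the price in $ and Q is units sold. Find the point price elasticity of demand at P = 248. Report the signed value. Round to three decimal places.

At P = 248, Q = 3566.
dQ/dP = −4.
ε = (dQ/dP)(P/Q) = (-4)(248/3566).

-0.278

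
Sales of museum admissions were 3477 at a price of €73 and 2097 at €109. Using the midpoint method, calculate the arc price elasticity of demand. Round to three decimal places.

-1.252

ΔQ = 2097 − 3477 = -1380; ΔP = 109 − 73 = 36.
Midpoints: P̄ = 91.00, Q̄ = 2787.0.
ε = (ΔQ/ΔP)(P̄/Q̄) = (-1380/36)(91.00/2787.0).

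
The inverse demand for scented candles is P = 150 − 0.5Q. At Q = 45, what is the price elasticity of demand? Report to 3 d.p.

-5.667

At Q = 45, P = 150 − 0.5(45) = 127.50.
dP/dQ = −0.5, so dQ/dP = 1/(−0.5) = -2.000.
ε = (dQ/dP)(P/Q) = (-2.000)(127.50/45).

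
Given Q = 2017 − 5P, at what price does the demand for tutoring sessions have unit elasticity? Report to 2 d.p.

201.70

For linear demand Q = a − bP, ε = −bP/(a − bP). |ε| = 1 when bP = a − bP, i.e. P = a/(2b).
P = 2017/(2·5) = 2017/10 = 201.7000.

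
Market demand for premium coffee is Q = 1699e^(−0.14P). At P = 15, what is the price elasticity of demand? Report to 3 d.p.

-2.100

At P = 15, Q = 208.053.
dQ/dP = −0.14·1699e^(−0.14P) = −0.14Q = -29.127.
ε = (dQ/dP)(P/Q) = (-29.127)(15/208.053).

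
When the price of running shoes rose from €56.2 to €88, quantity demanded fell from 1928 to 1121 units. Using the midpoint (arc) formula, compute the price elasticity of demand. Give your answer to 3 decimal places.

-1.200

ΔQ = 1121 − 1928 = -807; ΔP = 88 − 56.2 = 31.8.
Midpoints: P̄ = 72.10, Q̄ = 1524.5.
ε = (ΔQ/ΔP)(P̄/Q̄) = (-807/31.8)(72.10/1524.5).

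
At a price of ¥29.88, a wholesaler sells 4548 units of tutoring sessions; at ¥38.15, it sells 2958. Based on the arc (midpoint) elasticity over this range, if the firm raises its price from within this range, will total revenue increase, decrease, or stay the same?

Arc ε = (-1590/8.27)(34.02/3753.0) ≈ -1.743.
|ε| = 1.74 > 1, so demand is elastic. A price rise therefore reduces total revenue.

decrease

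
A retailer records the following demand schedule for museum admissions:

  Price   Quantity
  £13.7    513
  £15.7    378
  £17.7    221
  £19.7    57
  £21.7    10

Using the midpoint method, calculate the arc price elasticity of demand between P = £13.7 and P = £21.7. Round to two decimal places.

At P = 13.7, Q = 513; at P = 21.7, Q = 10.
ΔQ = -503, ΔP = 8.0. Midpoints: P̄ = 17.70, Q̄ = 261.5.
ε = (ΔQ/ΔP)(P̄/Q̄) = (-503/8.0)(17.70/261.5).

-4.26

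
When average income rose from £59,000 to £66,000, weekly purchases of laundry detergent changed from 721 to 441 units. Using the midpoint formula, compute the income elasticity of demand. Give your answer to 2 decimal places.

ΔQ = -280, ΔI = 7000. Midpoints: Ī = 62,500, Q̄ = 581.0.
ε_I = (ΔQ/ΔI)(Ī/Q̄) = (-280/7000)(62500/581.0).
ε_I < 0, so the good is inferior.

-4.30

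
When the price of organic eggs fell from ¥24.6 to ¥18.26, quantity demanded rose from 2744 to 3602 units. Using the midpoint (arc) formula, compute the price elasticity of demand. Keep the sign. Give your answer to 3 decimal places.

ΔQ = 3602 − 2744 = 858; ΔP = 18.26 − 24.6 = -6.34.
Midpoints: P̄ = 21.43, Q̄ = 3173.0.
ε = (ΔQ/ΔP)(P̄/Q̄) = (858/-6.34)(21.43/3173.0).

-0.914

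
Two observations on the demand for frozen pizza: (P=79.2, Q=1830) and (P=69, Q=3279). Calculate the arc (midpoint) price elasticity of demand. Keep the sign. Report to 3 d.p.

-4.121

ΔQ = 3279 − 1830 = 1449; ΔP = 69 − 79.2 = -10.2.
Midpoints: P̄ = 74.10, Q̄ = 2554.5.
ε = (ΔQ/ΔP)(P̄/Q̄) = (1449/-10.2)(74.10/2554.5).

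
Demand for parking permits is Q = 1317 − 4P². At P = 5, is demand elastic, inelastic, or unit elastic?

inelastic

Q = 1217, dQ/dP = -40.
ε = (dQ/dP)(P/Q) ≈ -0.164.
|ε| = 0.16 < 1.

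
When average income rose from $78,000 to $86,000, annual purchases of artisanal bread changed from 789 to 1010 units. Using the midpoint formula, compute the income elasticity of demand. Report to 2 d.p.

2.52

ΔQ = 221, ΔI = 8000. Midpoints: Ī = 82,000, Q̄ = 899.5.
ε_I = (ΔQ/ΔI)(Ī/Q̄) = (221/8000)(82000/899.5).
ε_I > 0, so the good is normal.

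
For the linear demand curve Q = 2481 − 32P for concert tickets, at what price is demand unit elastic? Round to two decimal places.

38.77

For linear demand Q = a − bP, ε = −bP/(a − bP). |ε| = 1 when bP = a − bP, i.e. P = a/(2b).
P = 2481/(2·32) = 2481/64 = 38.7656.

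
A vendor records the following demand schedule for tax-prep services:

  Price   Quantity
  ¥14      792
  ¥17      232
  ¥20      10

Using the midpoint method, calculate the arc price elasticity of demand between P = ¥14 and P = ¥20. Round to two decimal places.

-5.53

At P = 14, Q = 792; at P = 20, Q = 10.
ΔQ = -782, ΔP = 6. Midpoints: P̄ = 17.00, Q̄ = 401.0.
ε = (ΔQ/ΔP)(P̄/Q̄) = (-782/6)(17.00/401.0).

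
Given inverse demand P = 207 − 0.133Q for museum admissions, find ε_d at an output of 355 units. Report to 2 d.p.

At Q = 355, P = 207 − 0.133(355) = 159.78.
dP/dQ = −0.133, so dQ/dP = 1/(−0.133) = -7.519.
ε = (dQ/dP)(P/Q) = (-7.519)(159.78/355).

-3.38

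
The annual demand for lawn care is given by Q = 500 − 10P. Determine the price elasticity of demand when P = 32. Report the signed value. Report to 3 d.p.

At P = 32, Q = 180.
dQ/dP = −10.
ε = (dQ/dP)(P/Q) = (-10)(32/180).

-1.778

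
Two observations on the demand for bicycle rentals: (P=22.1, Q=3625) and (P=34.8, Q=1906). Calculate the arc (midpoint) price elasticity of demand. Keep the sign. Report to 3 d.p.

ΔQ = 1906 − 3625 = -1719; ΔP = 34.8 − 22.1 = 12.7.
Midpoints: P̄ = 28.45, Q̄ = 2765.5.
ε = (ΔQ/ΔP)(P̄/Q̄) = (-1719/12.7)(28.45/2765.5).

-1.392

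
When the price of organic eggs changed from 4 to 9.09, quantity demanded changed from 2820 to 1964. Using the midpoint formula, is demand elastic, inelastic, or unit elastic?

Arc ε ≈ -0.460.
|ε| = 0.46 < 1.

inelastic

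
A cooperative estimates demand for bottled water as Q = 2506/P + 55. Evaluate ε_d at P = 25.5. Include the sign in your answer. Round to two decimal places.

At P = 25.5, Q = 153.275.
dQ/dP = −2506/P² = -3.854.
ε = (dQ/dP)(P/Q) = (-3.854)(25.5/153.275).
|ε| < 1, so demand is inelastic at this price.

-0.64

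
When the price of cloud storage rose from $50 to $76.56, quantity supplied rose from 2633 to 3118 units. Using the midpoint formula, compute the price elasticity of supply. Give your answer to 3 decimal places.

ΔQ = 3118 − 2633 = 485; ΔP = 76.56 − 50 = 26.56.
Midpoints: P̄ = 63.28, Q̄ = 2875.5.
ε_s = (ΔQ/ΔP)(P̄/Q̄) = (485/26.56)(63.28/2875.5).

0.402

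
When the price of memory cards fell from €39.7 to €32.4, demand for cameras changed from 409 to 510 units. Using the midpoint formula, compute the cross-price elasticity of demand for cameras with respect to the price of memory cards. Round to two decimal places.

ΔQ_x = 510 − 409 = 101; ΔP_y = 32.4 − 39.7 = -7.3.
Midpoints: P̄_y = 36.05, Q̄_x = 459.5.
ε_xy = (ΔQ_x/ΔP_y)(P̄_y/Q̄_x) = (101/-7.3)(36.05/459.5).

-1.09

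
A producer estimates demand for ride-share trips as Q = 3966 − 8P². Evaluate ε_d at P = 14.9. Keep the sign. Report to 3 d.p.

At P = 14.9, Q = 2189.920.
dQ/dP = −16P = -238.400.
ε = (dQ/dP)(P/Q) = (-238.400)(14.9/2189.920).
|ε| > 1, so demand is elastic at this price.

-1.622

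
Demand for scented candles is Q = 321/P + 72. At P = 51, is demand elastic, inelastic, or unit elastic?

inelastic

Q = 78.294, dQ/dP = -0.123.
ε = (dQ/dP)(P/Q) ≈ -0.080.
|ε| = 0.08 < 1.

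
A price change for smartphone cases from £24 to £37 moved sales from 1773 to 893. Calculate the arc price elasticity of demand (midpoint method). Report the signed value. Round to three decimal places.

-1.549

ΔQ = 893 − 1773 = -880; ΔP = 37 − 24 = 13.
Midpoints: P̄ = 30.50, Q̄ = 1333.0.
ε = (ΔQ/ΔP)(P̄/Q̄) = (-880/13)(30.50/1333.0).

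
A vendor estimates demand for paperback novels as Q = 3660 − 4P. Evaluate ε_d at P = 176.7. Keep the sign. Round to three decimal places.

-0.239

At P = 176.7, Q = 2953.200.
dQ/dP = −4.
ε = (dQ/dP)(P/Q) = (-4)(176.7/2953.200).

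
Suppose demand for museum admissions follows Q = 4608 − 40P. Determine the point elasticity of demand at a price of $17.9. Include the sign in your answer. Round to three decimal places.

At P = 17.9, Q = 3892.
dQ/dP = −40.
ε = (dQ/dP)(P/Q) = (-40)(17.9/3892).
|ε| < 1, so demand is inelastic at this price.

-0.184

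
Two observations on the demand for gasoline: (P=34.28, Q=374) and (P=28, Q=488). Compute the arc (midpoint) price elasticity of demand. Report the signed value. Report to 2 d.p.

-1.31

ΔQ = 488 − 374 = 114; ΔP = 28 − 34.28 = -6.28.
Midpoints: P̄ = 31.14, Q̄ = 431.0.
ε = (ΔQ/ΔP)(P̄/Q̄) = (114/-6.28)(31.14/431.0).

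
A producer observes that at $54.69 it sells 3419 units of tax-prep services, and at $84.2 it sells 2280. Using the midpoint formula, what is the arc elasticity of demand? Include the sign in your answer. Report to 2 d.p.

ΔQ = 2280 − 3419 = -1139; ΔP = 84.2 − 54.69 = 29.51.
Midpoints: P̄ = 69.44, Q̄ = 2849.5.
ε = (ΔQ/ΔP)(P̄/Q̄) = (-1139/29.51)(69.44/2849.5).

-0.94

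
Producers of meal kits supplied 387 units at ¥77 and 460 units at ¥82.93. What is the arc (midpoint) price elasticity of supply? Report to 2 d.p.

ΔQ = 460 − 387 = 73; ΔP = 82.93 − 77 = 5.93.
Midpoints: P̄ = 79.97, Q̄ = 423.5.
ε_s = (ΔQ/ΔP)(P̄/Q̄) = (73/5.93)(79.97/423.5).

2.32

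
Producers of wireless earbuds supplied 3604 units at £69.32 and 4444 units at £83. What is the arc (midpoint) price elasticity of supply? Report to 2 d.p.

ΔQ = 4444 − 3604 = 840; ΔP = 83 − 69.32 = 13.68.
Midpoints: P̄ = 76.16, Q̄ = 4024.0.
ε_s = (ΔQ/ΔP)(P̄/Q̄) = (840/13.68)(76.16/4024.0).

1.16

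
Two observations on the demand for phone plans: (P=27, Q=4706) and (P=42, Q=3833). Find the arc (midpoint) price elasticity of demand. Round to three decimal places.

ΔQ = 3833 − 4706 = -873; ΔP = 42 − 27 = 15.
Midpoints: P̄ = 34.50, Q̄ = 4269.5.
ε = (ΔQ/ΔP)(P̄/Q̄) = (-873/15)(34.50/4269.5).

-0.470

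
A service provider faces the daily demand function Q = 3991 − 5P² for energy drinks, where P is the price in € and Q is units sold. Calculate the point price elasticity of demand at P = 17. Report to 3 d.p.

-1.135

At P = 17, Q = 2546.
dQ/dP = −10P = -170.
ε = (dQ/dP)(P/Q) = (-170)(17/2546).
|ε| > 1, so demand is elastic at this price.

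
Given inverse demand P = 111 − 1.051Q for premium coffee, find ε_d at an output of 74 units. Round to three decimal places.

At Q = 74, P = 111 − 1.051(74) = 33.23.
dP/dQ = −1.051, so dQ/dP = 1/(−1.051) = -0.951.
ε = (dQ/dP)(P/Q) = (-0.951)(33.23/74).

-0.427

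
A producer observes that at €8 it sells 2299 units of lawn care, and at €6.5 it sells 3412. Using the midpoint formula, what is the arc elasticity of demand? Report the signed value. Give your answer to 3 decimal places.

-1.884

ΔQ = 3412 − 2299 = 1113; ΔP = 6.5 − 8 = -1.5.
Midpoints: P̄ = 7.25, Q̄ = 2855.5.
ε = (ΔQ/ΔP)(P̄/Q̄) = (1113/-1.5)(7.25/2855.5).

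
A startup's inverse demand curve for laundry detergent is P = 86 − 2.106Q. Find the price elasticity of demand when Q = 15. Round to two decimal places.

-1.72

At Q = 15, P = 86 − 2.106(15) = 54.41.
dP/dQ = −2.106, so dQ/dP = 1/(−2.106) = -0.475.
ε = (dQ/dP)(P/Q) = (-0.475)(54.41/15).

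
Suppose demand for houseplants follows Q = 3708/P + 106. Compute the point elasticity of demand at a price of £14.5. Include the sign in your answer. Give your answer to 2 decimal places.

-0.71

At P = 14.5, Q = 361.724.
dQ/dP = −3708/P² = -17.636.
ε = (dQ/dP)(P/Q) = (-17.636)(14.5/361.724).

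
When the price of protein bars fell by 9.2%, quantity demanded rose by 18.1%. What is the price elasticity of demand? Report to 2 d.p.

-1.97

ε = %ΔQ / %ΔP = (18.1)/(-9.2) = -1.967.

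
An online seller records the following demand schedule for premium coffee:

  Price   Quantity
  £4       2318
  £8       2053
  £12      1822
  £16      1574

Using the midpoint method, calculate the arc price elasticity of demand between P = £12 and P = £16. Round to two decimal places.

At P = 12, Q = 1822; at P = 16, Q = 1574.
ΔQ = -248, ΔP = 4. Midpoints: P̄ = 14.00, Q̄ = 1698.0.
ε = (ΔQ/ΔP)(P̄/Q̄) = (-248/4)(14.00/1698.0).

-0.51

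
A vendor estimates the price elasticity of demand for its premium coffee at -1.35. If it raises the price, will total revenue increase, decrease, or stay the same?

decrease

|ε| = 1.35 > 1, so demand is elastic. A price rise therefore reduces total revenue.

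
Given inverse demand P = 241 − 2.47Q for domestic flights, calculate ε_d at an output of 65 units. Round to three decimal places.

-0.501

At Q = 65, P = 241 − 2.47(65) = 80.45.
dP/dQ = −2.47, so dQ/dP = 1/(−2.47) = -0.405.
ε = (dQ/dP)(P/Q) = (-0.405)(80.45/65).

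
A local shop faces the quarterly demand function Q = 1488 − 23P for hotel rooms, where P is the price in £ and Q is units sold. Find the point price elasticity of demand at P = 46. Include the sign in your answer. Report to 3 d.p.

-2.460

At P = 46, Q = 430.
dQ/dP = −23.
ε = (dQ/dP)(P/Q) = (-23)(46/430).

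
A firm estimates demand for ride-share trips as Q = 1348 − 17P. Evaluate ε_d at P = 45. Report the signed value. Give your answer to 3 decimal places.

-1.312

At P = 45, Q = 583.
dQ/dP = −17.
ε = (dQ/dP)(P/Q) = (-17)(45/583).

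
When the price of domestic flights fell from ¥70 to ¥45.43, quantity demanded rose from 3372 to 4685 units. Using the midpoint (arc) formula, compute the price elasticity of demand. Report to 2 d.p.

-0.77

ΔQ = 4685 − 3372 = 1313; ΔP = 45.43 − 70 = -24.57.
Midpoints: P̄ = 57.72, Q̄ = 4028.5.
ε = (ΔQ/ΔP)(P̄/Q̄) = (1313/-24.57)(57.72/4028.5).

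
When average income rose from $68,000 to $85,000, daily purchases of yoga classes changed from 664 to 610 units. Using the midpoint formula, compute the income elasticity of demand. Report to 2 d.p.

ΔQ = -54, ΔI = 17000. Midpoints: Ī = 76,500, Q̄ = 637.0.
ε_I = (ΔQ/ΔI)(Ī/Q̄) = (-54/17000)(76500/637.0).

-0.38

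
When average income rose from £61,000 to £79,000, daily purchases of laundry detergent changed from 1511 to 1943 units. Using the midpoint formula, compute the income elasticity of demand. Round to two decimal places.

ΔQ = 432, ΔI = 18000. Midpoints: Ī = 70,000, Q̄ = 1727.0.
ε_I = (ΔQ/ΔI)(Ī/Q̄) = (432/18000)(70000/1727.0).
ε_I > 0, so the good is normal.

0.97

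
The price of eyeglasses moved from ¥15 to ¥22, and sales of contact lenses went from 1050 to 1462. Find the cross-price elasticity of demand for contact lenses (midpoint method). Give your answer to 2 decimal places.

ΔQ_x = 1462 − 1050 = 412; ΔP_y = 22 − 15 = 7.
Midpoints: P̄_y = 18.50, Q̄_x = 1256.0.
ε_xy = (ΔQ_x/ΔP_y)(P̄_y/Q̄_x) = (412/7)(18.50/1256.0).

0.87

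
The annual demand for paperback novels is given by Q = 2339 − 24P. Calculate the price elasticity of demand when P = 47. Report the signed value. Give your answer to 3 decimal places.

At P = 47, Q = 1211.
dQ/dP = −24.
ε = (dQ/dP)(P/Q) = (-24)(47/1211).
|ε| < 1, so demand is inelastic at this price.

-0.931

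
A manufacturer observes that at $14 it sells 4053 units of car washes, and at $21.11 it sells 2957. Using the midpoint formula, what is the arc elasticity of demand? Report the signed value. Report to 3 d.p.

-0.772

ΔQ = 2957 − 4053 = -1096; ΔP = 21.11 − 14 = 7.11.
Midpoints: P̄ = 17.55, Q̄ = 3505.0.
ε = (ΔQ/ΔP)(P̄/Q̄) = (-1096/7.11)(17.55/3505.0).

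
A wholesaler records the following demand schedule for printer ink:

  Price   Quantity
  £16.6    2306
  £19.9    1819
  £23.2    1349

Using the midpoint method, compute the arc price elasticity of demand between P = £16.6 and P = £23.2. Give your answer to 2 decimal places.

At P = 16.6, Q = 2306; at P = 23.2, Q = 1349.
ΔQ = -957, ΔP = 6.6. Midpoints: P̄ = 19.90, Q̄ = 1827.5.
ε = (ΔQ/ΔP)(P̄/Q̄) = (-957/6.6)(19.90/1827.5).

-1.58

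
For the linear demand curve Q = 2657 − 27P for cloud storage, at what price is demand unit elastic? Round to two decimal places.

49.20

For linear demand Q = a − bP, ε = −bP/(a − bP). |ε| = 1 when bP = a − bP, i.e. P = a/(2b).
P = 2657/(2·27) = 2657/54 = 49.2037.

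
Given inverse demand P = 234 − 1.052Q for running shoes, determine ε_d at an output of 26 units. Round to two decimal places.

-7.56

At Q = 26, P = 234 − 1.052(26) = 206.65.
dP/dQ = −1.052, so dQ/dP = 1/(−1.052) = -0.951.
ε = (dQ/dP)(P/Q) = (-0.951)(206.65/26).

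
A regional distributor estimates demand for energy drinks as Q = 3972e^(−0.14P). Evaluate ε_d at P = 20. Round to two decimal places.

-2.80

At P = 20, Q = 241.538.
dQ/dP = −0.14·3972e^(−0.14P) = −0.14Q = -33.815.
ε = (dQ/dP)(P/Q) = (-33.815)(20/241.538).
|ε| > 1, so demand is elastic at this price.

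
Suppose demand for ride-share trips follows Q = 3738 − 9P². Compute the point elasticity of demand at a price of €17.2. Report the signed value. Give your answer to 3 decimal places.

At P = 17.2, Q = 1075.440.
dQ/dP = −18P = -309.600.
ε = (dQ/dP)(P/Q) = (-309.600)(17.2/1075.440).

-4.952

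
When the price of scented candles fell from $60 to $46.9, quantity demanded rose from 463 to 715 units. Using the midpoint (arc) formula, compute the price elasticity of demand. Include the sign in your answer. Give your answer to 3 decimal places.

ΔQ = 715 − 463 = 252; ΔP = 46.9 − 60 = -13.1.
Midpoints: P̄ = 53.45, Q̄ = 589.0.
ε = (ΔQ/ΔP)(P̄/Q̄) = (252/-13.1)(53.45/589.0).

-1.746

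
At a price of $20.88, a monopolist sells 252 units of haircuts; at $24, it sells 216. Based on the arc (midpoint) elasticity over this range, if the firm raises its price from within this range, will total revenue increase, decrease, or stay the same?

Arc ε = (-36/3.12)(22.44/234.0) ≈ -1.107.
|ε| = 1.11 > 1, so demand is elastic. A price rise therefore reduces total revenue.

decrease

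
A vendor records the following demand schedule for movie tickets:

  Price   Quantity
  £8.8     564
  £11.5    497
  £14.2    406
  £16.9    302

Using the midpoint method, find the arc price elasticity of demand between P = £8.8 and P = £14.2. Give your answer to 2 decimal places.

-0.69

At P = 8.8, Q = 564; at P = 14.2, Q = 406.
ΔQ = -158, ΔP = 5.4. Midpoints: P̄ = 11.50, Q̄ = 485.0.
ε = (ΔQ/ΔP)(P̄/Q̄) = (-158/5.4)(11.50/485.0).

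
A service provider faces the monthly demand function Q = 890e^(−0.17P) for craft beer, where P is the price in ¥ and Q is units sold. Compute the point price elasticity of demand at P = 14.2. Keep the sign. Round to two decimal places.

-2.41

At P = 14.2, Q = 79.617.
dQ/dP = −0.17·890e^(−0.17P) = −0.17Q = -13.535.
ε = (dQ/dP)(P/Q) = (-13.535)(14.2/79.617).
|ε| > 1, so demand is elastic at this price.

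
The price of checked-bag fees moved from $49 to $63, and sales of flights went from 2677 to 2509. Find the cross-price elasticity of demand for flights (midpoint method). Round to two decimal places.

-0.26

ΔQ_x = 2509 − 2677 = -168; ΔP_y = 63 − 49 = 14.
Midpoints: P̄_y = 56.00, Q̄_x = 2593.0.
ε_xy = (ΔQ_x/ΔP_y)(P̄_y/Q̄_x) = (-168/14)(56.00/2593.0).
ε_xy < 0, so the goods are complements.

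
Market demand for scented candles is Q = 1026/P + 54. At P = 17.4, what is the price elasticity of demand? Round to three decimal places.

At P = 17.4, Q = 112.966.
dQ/dP = −1026/P² = -3.389.
ε = (dQ/dP)(P/Q) = (-3.389)(17.4/112.966).

-0.522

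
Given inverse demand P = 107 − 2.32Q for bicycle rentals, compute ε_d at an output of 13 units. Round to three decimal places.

At Q = 13, P = 107 − 2.32(13) = 76.84.
dP/dQ = −2.32, so dQ/dP = 1/(−2.32) = -0.431.
ε = (dQ/dP)(P/Q) = (-0.431)(76.84/13).

-2.548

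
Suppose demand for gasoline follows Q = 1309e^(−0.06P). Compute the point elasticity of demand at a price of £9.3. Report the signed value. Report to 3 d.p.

At P = 9.3, Q = 749.210.
dQ/dP = −0.06·1309e^(−0.06P) = −0.06Q = -44.953.
ε = (dQ/dP)(P/Q) = (-44.953)(9.3/749.210).

-0.558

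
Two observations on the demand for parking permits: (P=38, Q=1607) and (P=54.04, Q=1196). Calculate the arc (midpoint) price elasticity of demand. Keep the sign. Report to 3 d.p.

-0.841

ΔQ = 1196 − 1607 = -411; ΔP = 54.04 − 38 = 16.04.
Midpoints: P̄ = 46.02, Q̄ = 1401.5.
ε = (ΔQ/ΔP)(P̄/Q̄) = (-411/16.04)(46.02/1401.5).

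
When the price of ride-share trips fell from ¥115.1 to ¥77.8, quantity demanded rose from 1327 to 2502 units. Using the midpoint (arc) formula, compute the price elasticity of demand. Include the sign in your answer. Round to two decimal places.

-1.59

ΔQ = 2502 − 1327 = 1175; ΔP = 77.8 − 115.1 = -37.3.
Midpoints: P̄ = 96.45, Q̄ = 1914.5.
ε = (ΔQ/ΔP)(P̄/Q̄) = (1175/-37.3)(96.45/1914.5).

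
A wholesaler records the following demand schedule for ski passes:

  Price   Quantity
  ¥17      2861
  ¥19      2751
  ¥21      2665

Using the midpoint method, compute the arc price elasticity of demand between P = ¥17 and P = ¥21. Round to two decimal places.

-0.34

At P = 17, Q = 2861; at P = 21, Q = 2665.
ΔQ = -196, ΔP = 4. Midpoints: P̄ = 19.00, Q̄ = 2763.0.
ε = (ΔQ/ΔP)(P̄/Q̄) = (-196/4)(19.00/2763.0).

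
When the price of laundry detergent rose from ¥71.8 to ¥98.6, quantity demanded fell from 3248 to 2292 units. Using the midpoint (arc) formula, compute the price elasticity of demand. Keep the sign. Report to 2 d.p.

ΔQ = 2292 − 3248 = -956; ΔP = 98.6 − 71.8 = 26.8.
Midpoints: P̄ = 85.20, Q̄ = 2770.0.
ε = (ΔQ/ΔP)(P̄/Q̄) = (-956/26.8)(85.20/2770.0).

-1.10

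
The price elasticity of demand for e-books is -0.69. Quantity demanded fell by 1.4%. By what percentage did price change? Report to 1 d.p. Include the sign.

2.0%

%ΔP ≈ %ΔQ / ε = (-1.4%)/(-0.69) = 2.03%.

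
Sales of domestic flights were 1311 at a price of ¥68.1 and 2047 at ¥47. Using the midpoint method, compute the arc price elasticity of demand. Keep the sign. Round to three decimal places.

ΔQ = 2047 − 1311 = 736; ΔP = 47 − 68.1 = -21.1.
Midpoints: P̄ = 57.55, Q̄ = 1679.0.
ε = (ΔQ/ΔP)(P̄/Q̄) = (736/-21.1)(57.55/1679.0).

-1.196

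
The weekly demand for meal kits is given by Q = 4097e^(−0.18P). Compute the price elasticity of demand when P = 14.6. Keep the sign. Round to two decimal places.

-2.63

At P = 14.6, Q = 295.897.
dQ/dP = −0.18·4097e^(−0.18P) = −0.18Q = -53.261.
ε = (dQ/dP)(P/Q) = (-53.261)(14.6/295.897).
|ε| > 1, so demand is elastic at this price.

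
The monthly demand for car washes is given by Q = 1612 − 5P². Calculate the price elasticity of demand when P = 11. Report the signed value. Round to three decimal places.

-1.202

At P = 11, Q = 1007.
dQ/dP = −10P = -110.
ε = (dQ/dP)(P/Q) = (-110)(11/1007).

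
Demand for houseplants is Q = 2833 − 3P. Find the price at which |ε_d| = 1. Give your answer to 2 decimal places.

472.17

For linear demand Q = a − bP, ε = −bP/(a − bP). |ε| = 1 when bP = a − bP, i.e. P = a/(2b).
P = 2833/(2·3) = 2833/6 = 472.1667.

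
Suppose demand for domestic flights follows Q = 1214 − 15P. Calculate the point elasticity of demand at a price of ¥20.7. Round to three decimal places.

-0.344

At P = 20.7, Q = 903.500.
dQ/dP = −15.
ε = (dQ/dP)(P/Q) = (-15)(20.7/903.500).
|ε| < 1, so demand is inelastic at this price.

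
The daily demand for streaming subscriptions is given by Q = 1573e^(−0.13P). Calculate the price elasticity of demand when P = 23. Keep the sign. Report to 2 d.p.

At P = 23, Q = 79.102.
dQ/dP = −0.13·1573e^(−0.13P) = −0.13Q = -10.283.
ε = (dQ/dP)(P/Q) = (-10.283)(23/79.102).

-2.99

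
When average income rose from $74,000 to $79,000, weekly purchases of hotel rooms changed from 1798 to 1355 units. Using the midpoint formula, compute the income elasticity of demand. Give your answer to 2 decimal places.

-4.30

ΔQ = -443, ΔI = 5000. Midpoints: Ī = 76,500, Q̄ = 1576.5.
ε_I = (ΔQ/ΔI)(Ī/Q̄) = (-443/5000)(76500/1576.5).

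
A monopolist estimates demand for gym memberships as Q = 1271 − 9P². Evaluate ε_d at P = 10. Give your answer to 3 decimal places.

-4.852

At P = 10, Q = 371.
dQ/dP = −18P = -180.
ε = (dQ/dP)(P/Q) = (-180)(10/371).
|ε| > 1, so demand is elastic at this price.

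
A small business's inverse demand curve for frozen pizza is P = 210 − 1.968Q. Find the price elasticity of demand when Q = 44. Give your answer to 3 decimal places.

At Q = 44, P = 210 − 1.968(44) = 123.41.
dP/dQ = −1.968, so dQ/dP = 1/(−1.968) = -0.508.
ε = (dQ/dP)(P/Q) = (-0.508)(123.41/44).

-1.425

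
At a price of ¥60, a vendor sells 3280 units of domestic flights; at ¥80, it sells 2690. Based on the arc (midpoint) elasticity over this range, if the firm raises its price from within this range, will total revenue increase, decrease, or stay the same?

Arc ε = (-590/20)(70.00/2985.0) ≈ -0.692.
|ε| = 0.69 < 1, so demand is inelastic. A price rise therefore raises total revenue.

increase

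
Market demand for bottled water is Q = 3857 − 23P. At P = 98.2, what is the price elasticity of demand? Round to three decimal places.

-1.413

At P = 98.2, Q = 1598.400.
dQ/dP = −23.
ε = (dQ/dP)(P/Q) = (-23)(98.2/1598.400).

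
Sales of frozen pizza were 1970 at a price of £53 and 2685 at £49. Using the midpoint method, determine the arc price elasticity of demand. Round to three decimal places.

-3.917

ΔQ = 2685 − 1970 = 715; ΔP = 49 − 53 = -4.
Midpoints: P̄ = 51.00, Q̄ = 2327.5.
ε = (ΔQ/ΔP)(P̄/Q̄) = (715/-4)(51.00/2327.5).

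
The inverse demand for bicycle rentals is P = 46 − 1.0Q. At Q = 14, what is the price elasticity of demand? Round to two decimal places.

-2.29

At Q = 14, P = 46 − 1.0(14) = 32.00.
dP/dQ = −1.0, so dQ/dP = 1/(−1.0) = -1.000.
ε = (dQ/dP)(P/Q) = (-1.000)(32.00/14).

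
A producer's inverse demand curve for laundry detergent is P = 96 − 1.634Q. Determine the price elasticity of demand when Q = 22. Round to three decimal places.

At Q = 22, P = 96 − 1.634(22) = 60.05.
dP/dQ = −1.634, so dQ/dP = 1/(−1.634) = -0.612.
ε = (dQ/dP)(P/Q) = (-0.612)(60.05/22).

-1.671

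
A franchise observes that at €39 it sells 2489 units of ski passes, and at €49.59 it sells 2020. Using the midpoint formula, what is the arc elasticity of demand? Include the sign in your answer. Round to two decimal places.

ΔQ = 2020 − 2489 = -469; ΔP = 49.59 − 39 = 10.59.
Midpoints: P̄ = 44.30, Q̄ = 2254.5.
ε = (ΔQ/ΔP)(P̄/Q̄) = (-469/10.59)(44.30/2254.5).

-0.87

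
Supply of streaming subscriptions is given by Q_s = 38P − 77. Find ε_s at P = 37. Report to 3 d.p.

At P = 37, Q_s = 1329.
dQ_s/dP = 38.
ε_s = (dQ_s/dP)(P/Q_s) = (38)(37/1329).

1.058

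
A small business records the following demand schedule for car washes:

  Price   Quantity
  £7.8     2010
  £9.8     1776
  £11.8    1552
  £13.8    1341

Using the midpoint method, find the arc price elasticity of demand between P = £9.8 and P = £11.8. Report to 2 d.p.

-0.73

At P = 9.8, Q = 1776; at P = 11.8, Q = 1552.
ΔQ = -224, ΔP = 2.0. Midpoints: P̄ = 10.80, Q̄ = 1664.0.
ε = (ΔQ/ΔP)(P̄/Q̄) = (-224/2.0)(10.80/1664.0).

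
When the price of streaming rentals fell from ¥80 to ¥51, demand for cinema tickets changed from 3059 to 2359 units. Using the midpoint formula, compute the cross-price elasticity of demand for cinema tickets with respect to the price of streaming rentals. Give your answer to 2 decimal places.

ΔQ_x = 2359 − 3059 = -700; ΔP_y = 51 − 80 = -29.
Midpoints: P̄_y = 65.50, Q̄_x = 2709.0.
ε_xy = (ΔQ_x/ΔP_y)(P̄_y/Q̄_x) = (-700/-29)(65.50/2709.0).

0.58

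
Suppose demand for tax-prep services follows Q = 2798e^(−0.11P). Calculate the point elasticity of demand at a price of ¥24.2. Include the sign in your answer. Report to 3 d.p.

-2.662

At P = 24.2, Q = 195.324.
dQ/dP = −0.11·2798e^(−0.11P) = −0.11Q = -21.486.
ε = (dQ/dP)(P/Q) = (-21.486)(24.2/195.324).
|ε| > 1, so demand is elastic at this price.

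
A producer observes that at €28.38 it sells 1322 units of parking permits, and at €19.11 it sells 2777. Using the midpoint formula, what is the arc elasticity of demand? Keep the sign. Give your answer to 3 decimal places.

ΔQ = 2777 − 1322 = 1455; ΔP = 19.11 − 28.38 = -9.27.
Midpoints: P̄ = 23.74, Q̄ = 2049.5.
ε = (ΔQ/ΔP)(P̄/Q̄) = (1455/-9.27)(23.74/2049.5).

-1.818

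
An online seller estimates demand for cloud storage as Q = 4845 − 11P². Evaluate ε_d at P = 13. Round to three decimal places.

At P = 13, Q = 2986.
dQ/dP = −22P = -286.
ε = (dQ/dP)(P/Q) = (-286)(13/2986).
|ε| > 1, so demand is elastic at this price.

-1.245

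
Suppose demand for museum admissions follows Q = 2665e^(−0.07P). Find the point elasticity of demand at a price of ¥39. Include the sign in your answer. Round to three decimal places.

At P = 39, Q = 173.809.
dQ/dP = −0.07·2665e^(−0.07P) = −0.07Q = -12.167.
ε = (dQ/dP)(P/Q) = (-12.167)(39/173.809).
|ε| > 1, so demand is elastic at this price.

-2.730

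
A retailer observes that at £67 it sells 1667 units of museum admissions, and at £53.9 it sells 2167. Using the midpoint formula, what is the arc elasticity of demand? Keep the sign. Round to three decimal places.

ΔQ = 2167 − 1667 = 500; ΔP = 53.9 − 67 = -13.1.
Midpoints: P̄ = 60.45, Q̄ = 1917.0.
ε = (ΔQ/ΔP)(P̄/Q̄) = (500/-13.1)(60.45/1917.0).

-1.204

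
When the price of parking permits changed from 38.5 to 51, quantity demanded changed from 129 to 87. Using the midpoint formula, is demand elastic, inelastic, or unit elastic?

elastic

Arc ε ≈ -1.392.
|ε| = 1.39 > 1.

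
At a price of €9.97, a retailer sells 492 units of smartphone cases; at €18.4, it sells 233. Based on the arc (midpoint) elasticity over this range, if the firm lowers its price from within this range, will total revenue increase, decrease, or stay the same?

increase

Arc ε = (-259/8.43)(14.18/362.5) ≈ -1.202.
|ε| = 1.20 > 1, so demand is elastic. A price cut therefore raises total revenue.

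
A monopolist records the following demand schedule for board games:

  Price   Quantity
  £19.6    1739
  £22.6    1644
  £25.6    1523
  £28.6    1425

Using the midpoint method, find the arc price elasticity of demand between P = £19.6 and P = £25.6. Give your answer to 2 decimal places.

-0.50

At P = 19.6, Q = 1739; at P = 25.6, Q = 1523.
ΔQ = -216, ΔP = 6.0. Midpoints: P̄ = 22.60, Q̄ = 1631.0.
ε = (ΔQ/ΔP)(P̄/Q̄) = (-216/6.0)(22.60/1631.0).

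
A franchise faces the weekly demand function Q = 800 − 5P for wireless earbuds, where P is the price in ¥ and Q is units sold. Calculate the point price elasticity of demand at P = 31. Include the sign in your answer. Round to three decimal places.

-0.240

At P = 31, Q = 645.
dQ/dP = −5.
ε = (dQ/dP)(P/Q) = (-5)(31/645).
|ε| < 1, so demand is inelastic at this price.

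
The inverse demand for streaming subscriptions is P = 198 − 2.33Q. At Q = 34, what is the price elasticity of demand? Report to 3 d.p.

-1.499

At Q = 34, P = 198 − 2.33(34) = 118.78.
dP/dQ = −2.33, so dQ/dP = 1/(−2.33) = -0.429.
ε = (dQ/dP)(P/Q) = (-0.429)(118.78/34).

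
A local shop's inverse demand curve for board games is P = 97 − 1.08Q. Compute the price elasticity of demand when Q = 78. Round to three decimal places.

-0.151

At Q = 78, P = 97 − 1.08(78) = 12.76.
dP/dQ = −1.08, so dQ/dP = 1/(−1.08) = -0.926.
ε = (dQ/dP)(P/Q) = (-0.926)(12.76/78).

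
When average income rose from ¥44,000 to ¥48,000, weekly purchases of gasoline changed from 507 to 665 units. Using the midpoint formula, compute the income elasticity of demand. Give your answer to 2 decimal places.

3.10

ΔQ = 158, ΔI = 4000. Midpoints: Ī = 46,000, Q̄ = 586.0.
ε_I = (ΔQ/ΔI)(Ī/Q̄) = (158/4000)(46000/586.0).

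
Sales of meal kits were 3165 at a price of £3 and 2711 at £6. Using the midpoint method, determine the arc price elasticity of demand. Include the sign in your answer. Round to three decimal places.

ΔQ = 2711 − 3165 = -454; ΔP = 6 − 3 = 3.
Midpoints: P̄ = 4.50, Q̄ = 2938.0.
ε = (ΔQ/ΔP)(P̄/Q̄) = (-454/3)(4.50/2938.0).

-0.232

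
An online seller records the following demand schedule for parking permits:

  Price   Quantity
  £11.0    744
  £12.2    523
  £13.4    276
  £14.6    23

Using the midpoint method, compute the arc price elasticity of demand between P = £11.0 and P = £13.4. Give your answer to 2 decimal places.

At P = 11.0, Q = 744; at P = 13.4, Q = 276.
ΔQ = -468, ΔP = 2.4. Midpoints: P̄ = 12.20, Q̄ = 510.0.
ε = (ΔQ/ΔP)(P̄/Q̄) = (-468/2.4)(12.20/510.0).

-4.66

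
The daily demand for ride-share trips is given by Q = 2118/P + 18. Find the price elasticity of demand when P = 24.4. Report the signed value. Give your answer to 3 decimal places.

-0.828

At P = 24.4, Q = 104.803.
dQ/dP = −2118/P² = -3.558.
ε = (dQ/dP)(P/Q) = (-3.558)(24.4/104.803).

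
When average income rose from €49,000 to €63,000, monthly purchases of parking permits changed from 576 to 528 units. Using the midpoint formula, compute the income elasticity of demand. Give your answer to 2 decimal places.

-0.35

ΔQ = -48, ΔI = 14000. Midpoints: Ī = 56,000, Q̄ = 552.0.
ε_I = (ΔQ/ΔI)(Ī/Q̄) = (-48/14000)(56000/552.0).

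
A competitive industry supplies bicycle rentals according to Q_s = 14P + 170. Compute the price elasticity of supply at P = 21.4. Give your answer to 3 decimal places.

0.638

At P = 21.4, Q_s = 469.60.
dQ_s/dP = 14.
ε_s = (dQ_s/dP)(P/Q_s) = (14)(21.4/469.60).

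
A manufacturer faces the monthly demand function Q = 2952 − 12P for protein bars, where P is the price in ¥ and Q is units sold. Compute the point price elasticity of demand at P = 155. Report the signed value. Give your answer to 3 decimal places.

-1.703

At P = 155, Q = 1092.
dQ/dP = −12.
ε = (dQ/dP)(P/Q) = (-12)(155/1092).
|ε| > 1, so demand is elastic at this price.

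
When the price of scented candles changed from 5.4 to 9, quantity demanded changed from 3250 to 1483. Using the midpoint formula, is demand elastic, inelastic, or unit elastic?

Arc ε ≈ -1.493.
|ε| = 1.49 > 1.

elastic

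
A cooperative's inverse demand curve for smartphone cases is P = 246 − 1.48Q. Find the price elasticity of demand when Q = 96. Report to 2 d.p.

-0.73

At Q = 96, P = 246 − 1.48(96) = 103.92.
dP/dQ = −1.48, so dQ/dP = 1/(−1.48) = -0.676.
ε = (dQ/dP)(P/Q) = (-0.676)(103.92/96).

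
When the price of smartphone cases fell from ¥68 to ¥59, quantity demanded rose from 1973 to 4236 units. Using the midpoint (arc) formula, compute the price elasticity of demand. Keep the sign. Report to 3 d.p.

-5.143

ΔQ = 4236 − 1973 = 2263; ΔP = 59 − 68 = -9.
Midpoints: P̄ = 63.50, Q̄ = 3104.5.
ε = (ΔQ/ΔP)(P̄/Q̄) = (2263/-9)(63.50/3104.5).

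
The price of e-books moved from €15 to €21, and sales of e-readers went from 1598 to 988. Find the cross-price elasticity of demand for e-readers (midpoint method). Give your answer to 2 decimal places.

-1.42

ΔQ_x = 988 − 1598 = -610; ΔP_y = 21 − 15 = 6.
Midpoints: P̄_y = 18.00, Q̄_x = 1293.0.
ε_xy = (ΔQ_x/ΔP_y)(P̄_y/Q̄_x) = (-610/6)(18.00/1293.0).
ε_xy < 0, so the goods are complements.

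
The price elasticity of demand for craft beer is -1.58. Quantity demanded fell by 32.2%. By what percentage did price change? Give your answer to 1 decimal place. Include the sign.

%ΔP ≈ %ΔQ / ε = (-32.2%)/(-1.58) = 20.38%.

20.4%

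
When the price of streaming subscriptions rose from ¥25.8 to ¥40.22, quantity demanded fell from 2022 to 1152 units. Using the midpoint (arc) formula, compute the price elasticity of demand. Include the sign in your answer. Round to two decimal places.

ΔQ = 1152 − 2022 = -870; ΔP = 40.22 − 25.8 = 14.42.
Midpoints: P̄ = 33.01, Q̄ = 1587.0.
ε = (ΔQ/ΔP)(P̄/Q̄) = (-870/14.42)(33.01/1587.0).

-1.25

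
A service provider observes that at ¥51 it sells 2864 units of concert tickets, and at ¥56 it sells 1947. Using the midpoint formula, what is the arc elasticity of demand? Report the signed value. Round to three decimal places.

-4.079

ΔQ = 1947 − 2864 = -917; ΔP = 56 − 51 = 5.
Midpoints: P̄ = 53.50, Q̄ = 2405.5.
ε = (ΔQ/ΔP)(P̄/Q̄) = (-917/5)(53.50/2405.5).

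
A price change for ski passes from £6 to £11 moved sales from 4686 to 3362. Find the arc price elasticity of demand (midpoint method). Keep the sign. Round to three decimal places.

ΔQ = 3362 − 4686 = -1324; ΔP = 11 − 6 = 5.
Midpoints: P̄ = 8.50, Q̄ = 4024.0.
ε = (ΔQ/ΔP)(P̄/Q̄) = (-1324/5)(8.50/4024.0).

-0.559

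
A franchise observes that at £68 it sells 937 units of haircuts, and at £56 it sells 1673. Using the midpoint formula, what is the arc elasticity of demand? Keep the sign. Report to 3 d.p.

ΔQ = 1673 − 937 = 736; ΔP = 56 − 68 = -12.
Midpoints: P̄ = 62.00, Q̄ = 1305.0.
ε = (ΔQ/ΔP)(P̄/Q̄) = (736/-12)(62.00/1305.0).

-2.914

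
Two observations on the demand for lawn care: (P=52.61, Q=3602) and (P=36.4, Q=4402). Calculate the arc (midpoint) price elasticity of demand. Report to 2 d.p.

-0.55

ΔQ = 4402 − 3602 = 800; ΔP = 36.4 − 52.61 = -16.21.
Midpoints: P̄ = 44.50, Q̄ = 4002.0.
ε = (ΔQ/ΔP)(P̄/Q̄) = (800/-16.21)(44.50/4002.0).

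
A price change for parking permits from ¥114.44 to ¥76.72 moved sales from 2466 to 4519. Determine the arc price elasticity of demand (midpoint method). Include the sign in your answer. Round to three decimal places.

ΔQ = 4519 − 2466 = 2053; ΔP = 76.72 − 114.44 = -37.72.
Midpoints: P̄ = 95.58, Q̄ = 3492.5.
ε = (ΔQ/ΔP)(P̄/Q̄) = (2053/-37.72)(95.58/3492.5).

-1.490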